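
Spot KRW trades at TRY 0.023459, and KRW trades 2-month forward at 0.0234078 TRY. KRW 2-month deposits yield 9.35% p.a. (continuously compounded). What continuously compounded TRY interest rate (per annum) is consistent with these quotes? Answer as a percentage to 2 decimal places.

T = 2/12 years.
CIP gives F = S · g_TRY/g_KRW, so g_TRY/g_KRW = 0.0234078/0.023459 = 0.9978175.
The KRW side grows by e^(0.0935×2/12) = 1.0157054.
So the TRY growth factor = 1.0134886.
r = ln(1.0134886)/(2/12) = 0.080391 → 8.04%.

8.04%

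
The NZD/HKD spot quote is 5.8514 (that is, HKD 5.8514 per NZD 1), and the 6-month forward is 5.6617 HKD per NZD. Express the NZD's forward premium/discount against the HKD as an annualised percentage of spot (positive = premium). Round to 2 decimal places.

-6.48%

T = 6/12 years.
Period premium: (5.6617 − 5.8514)/5.8514 = -0.0324196.
Per annum: -0.0324196 / (6/12) = -0.064839 = -6.48%.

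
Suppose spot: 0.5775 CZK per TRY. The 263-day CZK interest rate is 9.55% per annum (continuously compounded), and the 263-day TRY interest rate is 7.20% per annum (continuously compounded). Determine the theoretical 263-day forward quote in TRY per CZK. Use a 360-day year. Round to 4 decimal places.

T = 263/360 years.
Growth of 1 CZK over T: e^(0.0955×263/360) = 1.0722594.
Growth of 1 TRY over T: e^(0.0720×263/360) = 1.054008.
So F = 0.5775 × 1.0722594 / 1.054008 = 0.5875001 (CZK/TRY).
Invert for TRY per CZK: 1 / 0.5875001 = 1.7021.

1.7021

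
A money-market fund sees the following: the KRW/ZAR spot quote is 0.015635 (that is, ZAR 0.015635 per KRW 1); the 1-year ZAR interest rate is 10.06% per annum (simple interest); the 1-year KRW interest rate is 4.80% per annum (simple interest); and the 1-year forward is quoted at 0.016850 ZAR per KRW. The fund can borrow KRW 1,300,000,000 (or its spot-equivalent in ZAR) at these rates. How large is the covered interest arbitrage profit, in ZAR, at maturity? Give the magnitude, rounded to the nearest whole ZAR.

T = 1 year.
Route A — deposit KRW, sell forward: 1,300,000,000 × 1.048000 × 0.016850 = ZAR 22,956,440.00.
Route B — convert at spot, deposit ZAR: 1,300,000,000 × 0.015635 × 1.100600 = ZAR 22,370,245.30.
The quoted forward overvalues KRW, so borrow ZAR, buy KRW at spot, deposit the KRW at 4.80%, and sell the proceeds forward at 0.016850.
Arbitrage profit = |22,956,440.00 − 22,370,245.30| = ZAR 586,195.

ZAR 586,195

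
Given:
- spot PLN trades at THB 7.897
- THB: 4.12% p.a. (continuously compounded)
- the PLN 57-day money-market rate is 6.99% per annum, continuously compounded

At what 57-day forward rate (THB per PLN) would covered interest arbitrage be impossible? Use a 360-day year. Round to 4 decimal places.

7.8612

T = 57/360 years.
THB accumulates by e^(0.0412×57/360) = 1.0065447.
PLN growth factor: e^(0.0699×57/360) = 1.011129.
CIP: F = S · (grow THB)/(grow PLN) = 7.897 × 1.0065447/1.011129 = 7.861196 THB per PLN.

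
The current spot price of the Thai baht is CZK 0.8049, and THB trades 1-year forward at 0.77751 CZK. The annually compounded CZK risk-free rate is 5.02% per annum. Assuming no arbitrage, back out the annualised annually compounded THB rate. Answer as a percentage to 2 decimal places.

T = 1 year.
By CIP, F/S equals the CZK-to-THB growth ratio: 0.77751/0.8049 = 0.9659709.
The CZK side grows by (1 + 0.0502)^1 = 1.050200.
Hence g_THB = 1.0871963.
r = 1.0871963^(1/1) − 1 = 0.087196 → 8.72%.

8.72%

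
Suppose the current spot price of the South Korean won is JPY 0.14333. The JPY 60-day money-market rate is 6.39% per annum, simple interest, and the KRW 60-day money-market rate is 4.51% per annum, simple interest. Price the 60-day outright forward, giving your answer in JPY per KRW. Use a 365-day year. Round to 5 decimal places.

T = 60/365 years.
JPY accumulates by 1 + 0.0639×60/365 = 1.0105041.
KRW accumulates by 1 + 0.0451×60/365 = 1.0074137.
Forward (JPY per KRW) = 0.14333 × 1.0105041 / 1.0074137 = 0.1437697.

0.14377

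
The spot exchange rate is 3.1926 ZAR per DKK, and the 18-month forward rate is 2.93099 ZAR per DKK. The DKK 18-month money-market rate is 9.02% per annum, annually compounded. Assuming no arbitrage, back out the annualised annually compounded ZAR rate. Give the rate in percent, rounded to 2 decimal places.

2.98%

T = 18/12 years.
By CIP, F/S equals the ZAR-to-DKK growth ratio: 2.93099/3.1926 = 0.9180574.
DKK growth factor: (1 + 0.0902)^(18/12) = 1.1383066.
That pins the ZAR growth at 1.0450308.
Annualise: 1.0450308^(12/18) − 1 = 0.029800 = 2.98%.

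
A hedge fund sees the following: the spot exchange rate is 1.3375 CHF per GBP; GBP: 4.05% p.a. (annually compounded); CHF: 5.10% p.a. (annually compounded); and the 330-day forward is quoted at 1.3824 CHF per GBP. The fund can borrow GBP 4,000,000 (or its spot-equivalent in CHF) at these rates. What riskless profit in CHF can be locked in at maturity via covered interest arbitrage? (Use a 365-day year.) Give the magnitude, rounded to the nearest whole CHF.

T = 330/365 years.
Keep in GBP, deliver into the forward: 4,000,000·1.036546367·1.3824 = CHF 5,731,686.79.
Swap to CHF now, deposit: 4,000,000·1.3375·1.045998888 = CHF 5,596,094.05.
The quoted forward overvalues GBP, so borrow CHF, buy GBP at spot, deposit the GBP at 4.05%, and sell the proceeds forward at 1.3824.
Profit = 5,731,686.79 − 5,596,094.05 = CHF 135,593.

CHF 135,593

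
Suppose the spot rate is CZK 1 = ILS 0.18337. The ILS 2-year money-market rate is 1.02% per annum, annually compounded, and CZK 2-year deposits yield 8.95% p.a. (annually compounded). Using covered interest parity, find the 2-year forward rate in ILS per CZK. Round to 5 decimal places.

T = 2 years.
ILS growth factor: (1 + 0.0102)^2 = 1.020504.
CZK growth factor: (1 + 0.0895)^2 = 1.1870102.
Forward (ILS per CZK) = 0.18337 × 1.020504 / 1.1870102 = 0.1576480.

0.15765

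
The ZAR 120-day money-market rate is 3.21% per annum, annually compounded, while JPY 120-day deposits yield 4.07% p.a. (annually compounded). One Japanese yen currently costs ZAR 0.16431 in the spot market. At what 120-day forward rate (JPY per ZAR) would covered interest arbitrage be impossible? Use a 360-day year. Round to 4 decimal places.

6.1029

T = 120/360 years.
ZAR growth factor: (1 + 0.0321)^(120/360) = 1.0105875.
Growth of 1 JPY over T: (1 + 0.0407)^(120/360) = 1.0133867.
Forward (ZAR per JPY) = 0.16431 × 1.0105875 / 1.0133867 = 0.1638561.
Quoted the other way: 1/0.1638561 = 6.1029 JPY per ZAR.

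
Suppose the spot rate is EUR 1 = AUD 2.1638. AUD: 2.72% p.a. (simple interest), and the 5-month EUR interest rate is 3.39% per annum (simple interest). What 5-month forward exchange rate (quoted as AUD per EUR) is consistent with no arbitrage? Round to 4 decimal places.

2.1578

T = 5/12 years.
AUD accumulates by 1 + 0.0272×5/12 = 1.0113333.
EUR accumulates by 1 + 0.0339×5/12 = 1.014125.
So F = 2.1638 × 1.0113333 / 1.014125 = 2.157843 (AUD/EUR).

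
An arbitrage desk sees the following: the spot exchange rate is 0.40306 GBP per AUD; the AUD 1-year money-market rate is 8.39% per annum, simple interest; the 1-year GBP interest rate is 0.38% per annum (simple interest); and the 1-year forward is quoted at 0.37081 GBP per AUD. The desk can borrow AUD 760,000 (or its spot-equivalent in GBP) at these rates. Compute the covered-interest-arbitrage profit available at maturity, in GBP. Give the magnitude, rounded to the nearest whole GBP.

GBP 2,030

T = 1 year.
Route A — deposit AUD, sell forward: 760,000 × 1.083900 × 0.37081 = GBP 305,459.93.
Route B — convert at spot, deposit GBP: 760,000 × 0.40306 × 1.003800 = GBP 307,489.64.
The quoted forward undervalues AUD, so borrow AUD, convert to GBP at spot, deposit the GBP at 0.38%, and buy AUD forward at 0.37081 to cover the loan.
The gap between the two covered legs is GBP 2,030.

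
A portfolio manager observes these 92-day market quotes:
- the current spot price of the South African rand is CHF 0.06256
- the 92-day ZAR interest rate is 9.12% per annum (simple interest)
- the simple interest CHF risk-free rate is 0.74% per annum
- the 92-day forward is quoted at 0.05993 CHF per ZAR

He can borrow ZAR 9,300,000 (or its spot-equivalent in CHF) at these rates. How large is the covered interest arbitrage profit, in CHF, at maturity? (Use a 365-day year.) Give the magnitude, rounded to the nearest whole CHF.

T = 92/365 years.
Invest the ZAR and cover forward: 9,300,000 × 1.0229874 × 0.05993 = CHF 570,161.00.
Convert at spot and invest in CHF: 9,300,000 × 0.06256 × 1.00186521 = CHF 582,893.19.
The quoted forward undervalues ZAR, so borrow ZAR, convert to CHF at spot, deposit the CHF at 0.74%, and buy ZAR forward at 0.05993 to cover the loan.
Arbitrage profit = |570,161.00 − 582,893.19| = CHF 12,732.

CHF 12,732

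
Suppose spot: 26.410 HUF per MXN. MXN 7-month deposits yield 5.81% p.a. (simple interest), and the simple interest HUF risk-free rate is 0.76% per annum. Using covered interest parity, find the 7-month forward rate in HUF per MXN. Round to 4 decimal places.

25.6575

T = 7/12 years.
HUF growth factor: 1 + 0.0076×7/12 = 1.00443333.
MXN accumulates by 1 + 0.0581×7/12 = 1.03389167.
CIP: F = S · (grow HUF)/(grow MXN) = 26.41 × 1.00443333/1.03389167 = 25.657508 HUF per MXN.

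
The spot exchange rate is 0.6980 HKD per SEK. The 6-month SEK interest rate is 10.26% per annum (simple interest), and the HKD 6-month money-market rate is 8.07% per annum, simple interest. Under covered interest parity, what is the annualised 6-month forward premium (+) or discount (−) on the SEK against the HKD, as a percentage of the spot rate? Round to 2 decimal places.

T = 6/12 years.
F = S · g_HKD/g_SEK = 0.698 × 1.040350/1.051300 = 0.6907299.
Annualised premium = (F − S)/S × (1/T) = (0.6907299 − 0.698)/0.698 ÷ (6/12) = -2.08%.

-2.08%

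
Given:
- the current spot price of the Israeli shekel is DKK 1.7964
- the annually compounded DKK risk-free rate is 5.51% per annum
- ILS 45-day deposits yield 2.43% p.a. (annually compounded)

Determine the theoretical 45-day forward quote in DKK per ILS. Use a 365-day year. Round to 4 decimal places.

T = 45/365 years.
DKK accumulates by (1 + 0.0551)^(45/365) = 1.0066345.
ILS accumulates by (1 + 0.0243)^(45/365) = 1.0029645.
Forward (DKK per ILS) = 1.7964 × 1.0066345 / 1.0029645 = 1.802973.

1.8030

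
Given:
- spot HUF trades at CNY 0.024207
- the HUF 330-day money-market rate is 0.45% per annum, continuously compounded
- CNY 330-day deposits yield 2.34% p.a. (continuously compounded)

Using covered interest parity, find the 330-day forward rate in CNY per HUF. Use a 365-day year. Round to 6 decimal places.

0.024624

T = 330/365 years.
CNY growth factor: e^(0.0234×330/365) = 1.0213815.
HUF growth factor: e^(0.0045×330/365) = 1.0040768.
CIP: F = S · (grow CNY)/(grow HUF) = 0.024207 × 1.0213815/1.0040768 = 0.02462419 CNY per HUF.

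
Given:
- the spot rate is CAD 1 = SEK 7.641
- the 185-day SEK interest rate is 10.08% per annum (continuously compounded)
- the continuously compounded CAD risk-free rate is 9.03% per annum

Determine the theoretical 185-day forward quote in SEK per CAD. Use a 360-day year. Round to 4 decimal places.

T = 185/360 years.
SEK growth factor: e^(0.1008×185/360) = 1.0531651.
CAD accumulates by e^(0.0903×185/360) = 1.0474977.
So F = 7.641 × 1.0531651 / 1.0474977 = 7.682341 (SEK/CAD).

7.6823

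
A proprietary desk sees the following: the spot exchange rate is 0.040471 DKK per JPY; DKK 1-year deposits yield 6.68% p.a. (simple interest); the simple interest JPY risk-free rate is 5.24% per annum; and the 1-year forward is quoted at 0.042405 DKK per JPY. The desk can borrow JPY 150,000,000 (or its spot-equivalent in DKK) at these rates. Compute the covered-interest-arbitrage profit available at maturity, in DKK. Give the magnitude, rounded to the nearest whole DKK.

DKK 217,884

T = 1 year.
Invest the JPY and cover forward: 150,000,000 × 1.052400 × 0.042405 = DKK 6,694,053.30.
Convert at spot and invest in DKK: 150,000,000 × 0.040471 × 1.066800 = DKK 6,476,169.42.
The quoted forward overvalues JPY, so borrow DKK, buy JPY at spot, deposit the JPY at 5.24%, and sell the proceeds forward at 0.042405.
Arbitrage profit = |6,694,053.30 − 6,476,169.42| = DKK 217,884.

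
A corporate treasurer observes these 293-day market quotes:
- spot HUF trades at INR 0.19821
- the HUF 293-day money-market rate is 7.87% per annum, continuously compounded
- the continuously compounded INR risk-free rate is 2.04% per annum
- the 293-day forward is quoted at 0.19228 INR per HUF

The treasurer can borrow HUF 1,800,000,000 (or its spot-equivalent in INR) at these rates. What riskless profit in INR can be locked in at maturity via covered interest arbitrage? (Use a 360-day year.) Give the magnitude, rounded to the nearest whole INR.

T = 293/360 years.
Route A — deposit HUF, sell forward: 1,800,000,000 × 1.06614896239 × 0.19228 = INR 368,998,420.48.
Route B — convert at spot, deposit INR: 1,800,000,000 × 0.19821 × 1.01674193469 = INR 362,751,153.97.
The quoted forward overvalues HUF, so borrow INR, buy HUF at spot, deposit the HUF at 7.87%, and sell the proceeds forward at 0.19228.
Profit = 368,998,420.48 − 362,751,153.97 = INR 6,247,267.

INR 6,247,267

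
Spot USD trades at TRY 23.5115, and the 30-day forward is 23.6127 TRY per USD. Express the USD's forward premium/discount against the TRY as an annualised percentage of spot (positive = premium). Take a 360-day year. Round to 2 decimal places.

+5.17%

T = 30/360 years.
(F − S)/S = (23.6127 − 23.5115)/23.5115 = 0.0043043.
Annualise by dividing by T: 0.0043043 / (30/360) = 0.051652 → 5.17%.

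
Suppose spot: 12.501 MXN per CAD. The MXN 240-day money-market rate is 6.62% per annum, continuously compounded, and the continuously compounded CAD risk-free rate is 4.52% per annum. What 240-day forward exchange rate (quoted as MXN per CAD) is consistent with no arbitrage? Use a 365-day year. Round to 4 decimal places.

T = 240/365 years.
MXN growth factor: e^(0.0662×240/365) = 1.04449004.
Growth of 1 CAD over T: e^(0.0452×240/365) = 1.03016661.
Forward (MXN per CAD) = 12.501 × 1.04449004 / 1.03016661 = 12.674814.

12.6748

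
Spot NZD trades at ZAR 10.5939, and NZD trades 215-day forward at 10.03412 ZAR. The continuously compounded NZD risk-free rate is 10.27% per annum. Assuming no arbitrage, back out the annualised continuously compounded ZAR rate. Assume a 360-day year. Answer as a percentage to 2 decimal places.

T = 215/360 years.
By CIP, F/S equals the ZAR-to-NZD growth ratio: 10.03412/10.5939 = 0.9471602.
NZD growth factor: e^(0.1027×215/360) = 1.0632547.
So the ZAR growth factor = 1.0070725.
Take logs: ln 1.0070725 / (215/360) = 0.011801, so 1.18%.

1.18%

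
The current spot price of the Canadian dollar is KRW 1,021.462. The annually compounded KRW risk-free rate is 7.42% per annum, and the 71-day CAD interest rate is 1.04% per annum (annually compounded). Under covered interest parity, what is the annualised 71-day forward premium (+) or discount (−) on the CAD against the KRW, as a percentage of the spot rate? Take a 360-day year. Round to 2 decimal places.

+6.16%

T = 71/360 years.
CIP forward (KRW per CAD) = 1021.462 × 1.0142165/1.0020426 = 1033.871828.
Annualised premium = (F − S)/S × (1/T) = (1033.871828 − 1021.462)/1021.462 ÷ (71/360) = 6.16%.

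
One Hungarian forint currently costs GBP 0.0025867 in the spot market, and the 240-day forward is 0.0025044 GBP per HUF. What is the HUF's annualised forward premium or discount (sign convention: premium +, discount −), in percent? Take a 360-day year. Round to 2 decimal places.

-4.77%

T = 240/360 years.
HUF trades forward at -3.18166% vs spot over the period.
×(1/T) gives -4.77% p.a.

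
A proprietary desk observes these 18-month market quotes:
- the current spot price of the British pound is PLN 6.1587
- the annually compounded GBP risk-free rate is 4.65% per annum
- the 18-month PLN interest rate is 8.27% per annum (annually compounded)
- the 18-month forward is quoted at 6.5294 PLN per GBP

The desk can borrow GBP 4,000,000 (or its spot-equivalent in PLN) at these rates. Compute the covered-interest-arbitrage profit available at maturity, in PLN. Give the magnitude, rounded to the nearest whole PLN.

T = 18/12 years.
Route A — deposit GBP, sell forward: 4,000,000 × 1.0705546668 × 6.5294 = PLN 27,960,318.57.
Route B — convert at spot, deposit PLN: 4,000,000 × 6.1587 × 1.1265804362 = PLN 27,753,083.73.
The quoted forward overvalues GBP, so borrow PLN, buy GBP at spot, deposit the GBP at 4.65%, and sell the proceeds forward at 6.5294.
Profit = 27,960,318.57 − 27,753,083.73 = PLN 207,235.

PLN 207,235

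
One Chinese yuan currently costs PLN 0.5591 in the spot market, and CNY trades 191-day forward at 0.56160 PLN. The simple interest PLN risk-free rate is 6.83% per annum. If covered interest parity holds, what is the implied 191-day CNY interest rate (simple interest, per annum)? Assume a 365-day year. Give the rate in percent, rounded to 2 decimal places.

T = 191/365 years.
By CIP, F/S equals the PLN-to-CNY growth ratio: 0.5616/0.5591 = 1.0044715.
The PLN side grows by 1 + 0.0683×191/365 = 1.0357405.
That pins the CNY growth at 1.0311298.
r = (1.0311298 − 1)/(191/365) = 0.059489 → 5.95%.

5.95%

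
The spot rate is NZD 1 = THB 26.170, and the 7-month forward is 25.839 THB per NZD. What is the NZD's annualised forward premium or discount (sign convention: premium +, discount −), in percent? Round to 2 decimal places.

-2.17%

T = 7/12 years.
Period premium: (25.839 − 26.17)/26.17 = -0.0126481.
×(1/T) gives -2.17% p.a.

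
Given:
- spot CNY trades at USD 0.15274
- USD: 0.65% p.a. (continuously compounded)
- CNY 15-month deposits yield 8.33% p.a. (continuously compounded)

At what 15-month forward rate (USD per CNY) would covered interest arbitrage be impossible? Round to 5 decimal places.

T = 15/12 years.
Growth of 1 USD over T: e^(0.0065×15/12) = 1.0081581.
CNY accumulates by e^(0.0833×15/12) = 1.1097392.
Forward (USD per CNY) = 0.15274 × 1.0081581 / 1.1097392 = 0.1387588.

0.13876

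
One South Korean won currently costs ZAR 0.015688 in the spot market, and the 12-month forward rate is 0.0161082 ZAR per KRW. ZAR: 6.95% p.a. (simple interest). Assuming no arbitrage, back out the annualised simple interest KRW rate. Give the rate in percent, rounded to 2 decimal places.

T = 1 year.
F/S = 0.0161082/0.015688 = 1.0267848 = (growth of ZAR) / (growth of KRW).
The ZAR side grows by 1 + 0.0695×1 = 1.069500.
So the KRW growth factor = 1.0416009.
(1.0416009 − 1)/T = 0.041601, i.e. 4.16%.

4.16%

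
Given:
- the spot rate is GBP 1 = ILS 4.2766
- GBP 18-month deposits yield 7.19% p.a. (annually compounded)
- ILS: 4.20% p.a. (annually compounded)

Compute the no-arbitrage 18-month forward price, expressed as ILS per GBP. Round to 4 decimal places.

4.0989

T = 18/12 years.
ILS growth factor: (1 + 0.0420)^(18/12) = 1.0636569.
GBP growth factor: (1 + 0.0719)^(18/12) = 1.109766.
CIP: F = S · (grow ILS)/(grow GBP) = 4.2766 × 1.0636569/1.109766 = 4.098914 ILS per GBP.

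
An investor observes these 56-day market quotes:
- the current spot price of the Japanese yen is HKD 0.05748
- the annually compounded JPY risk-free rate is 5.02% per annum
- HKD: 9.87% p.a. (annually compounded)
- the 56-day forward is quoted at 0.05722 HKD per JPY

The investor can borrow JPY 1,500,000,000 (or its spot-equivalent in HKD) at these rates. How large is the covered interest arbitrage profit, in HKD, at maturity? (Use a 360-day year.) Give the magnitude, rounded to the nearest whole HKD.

T = 56/360 years.
Route A — deposit JPY, sell forward: 1,500,000,000 × 1.0076483079 × 0.05722 = HKD 86,486,454.27.
Route B — convert at spot, deposit HKD: 1,500,000,000 × 0.05748 × 1.0147498012 = HKD 87,491,727.86.
The quoted forward undervalues JPY, so borrow JPY, convert to HKD at spot, deposit the HKD at 9.87%, and buy JPY forward at 0.05722 to cover the loan.
Profit = 87,491,727.86 − 86,486,454.27 = HKD 1,005,274.

HKD 1,005,274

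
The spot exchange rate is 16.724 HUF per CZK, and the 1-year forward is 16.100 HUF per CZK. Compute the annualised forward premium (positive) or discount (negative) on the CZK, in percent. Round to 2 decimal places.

-3.73%

T = 1 year.
Period premium: (16.100 − 16.724)/16.724 = -0.0373116.
Per annum: -0.0373116 / 1 = -0.037312 = -3.73%.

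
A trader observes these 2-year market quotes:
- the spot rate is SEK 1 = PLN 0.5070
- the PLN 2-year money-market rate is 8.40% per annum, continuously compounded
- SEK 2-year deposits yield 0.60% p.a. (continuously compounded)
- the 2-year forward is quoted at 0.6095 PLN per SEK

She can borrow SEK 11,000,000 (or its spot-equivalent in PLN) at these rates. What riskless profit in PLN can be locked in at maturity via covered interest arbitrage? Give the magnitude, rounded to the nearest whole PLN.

T = 2 years.
Invest the SEK and cover forward: 11,000,000 × 1.012072289 × 0.6095 = PLN 6,785,438.66.
Convert at spot and invest in PLN: 11,000,000 × 0.5070 × 1.182936611 = PLN 6,597,237.48.
The quoted forward overvalues SEK, so borrow PLN, buy SEK at spot, deposit the SEK at 0.60%, and sell the proceeds forward at 0.6095.
Arbitrage profit = |6,785,438.66 − 6,597,237.48| = PLN 188,201.

PLN 188,201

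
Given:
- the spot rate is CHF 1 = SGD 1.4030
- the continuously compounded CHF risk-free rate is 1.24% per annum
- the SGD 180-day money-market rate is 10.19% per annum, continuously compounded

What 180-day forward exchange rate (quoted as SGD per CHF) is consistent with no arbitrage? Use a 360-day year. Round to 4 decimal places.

1.4672

T = 180/360 years.
Growth of 1 SGD over T: e^(0.1019×180/360) = 1.0522703.
Growth of 1 CHF over T: e^(0.0124×180/360) = 1.0062193.
Forward (SGD per CHF) = 1.403 × 1.0522703 / 1.0062193 = 1.467210.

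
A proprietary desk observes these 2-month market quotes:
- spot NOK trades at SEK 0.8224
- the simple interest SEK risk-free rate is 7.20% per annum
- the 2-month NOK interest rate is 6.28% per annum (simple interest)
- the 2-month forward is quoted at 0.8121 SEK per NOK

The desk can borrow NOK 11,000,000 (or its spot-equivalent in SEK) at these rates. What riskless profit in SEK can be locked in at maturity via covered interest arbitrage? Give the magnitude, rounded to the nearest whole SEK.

T = 2/12 years.
Route A — deposit NOK, sell forward: 11,000,000 × 1.010466667 × 0.8121 = SEK 9,026,599.78.
Route B — convert at spot, deposit SEK: 11,000,000 × 0.8224 × 1.012000 = SEK 9,154,956.80.
The quoted forward undervalues NOK, so borrow NOK, convert to SEK at spot, deposit the SEK at 7.20%, and buy NOK forward at 0.8121 to cover the loan.
The gap between the two covered legs is SEK 128,357.

SEK 128,357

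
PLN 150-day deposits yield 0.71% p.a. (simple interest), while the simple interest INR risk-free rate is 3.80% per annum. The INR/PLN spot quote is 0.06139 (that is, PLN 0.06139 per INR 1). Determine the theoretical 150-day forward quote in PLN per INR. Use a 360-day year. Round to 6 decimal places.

0.060612

T = 150/360 years.
Growth of 1 PLN over T: 1 + 0.0071×150/360 = 1.0029583.
INR growth factor: 1 + 0.0380×150/360 = 1.0158333.
Forward (PLN per INR) = 0.06139 × 1.0029583 / 1.0158333 = 0.06061192.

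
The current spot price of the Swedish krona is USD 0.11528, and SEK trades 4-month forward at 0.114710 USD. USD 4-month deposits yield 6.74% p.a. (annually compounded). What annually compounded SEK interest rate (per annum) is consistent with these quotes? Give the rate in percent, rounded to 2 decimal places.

8.34%

T = 4/12 years.
F/S = 0.11471/0.11528 = 0.9950555 = (growth of USD) / (growth of SEK).
USD growth factor: (1 + 0.0674)^(4/12) = 1.021980.
That pins the SEK growth at 1.0270583.
Annualise: 1.0270583^(12/4) − 1 = 0.083391 = 8.34%.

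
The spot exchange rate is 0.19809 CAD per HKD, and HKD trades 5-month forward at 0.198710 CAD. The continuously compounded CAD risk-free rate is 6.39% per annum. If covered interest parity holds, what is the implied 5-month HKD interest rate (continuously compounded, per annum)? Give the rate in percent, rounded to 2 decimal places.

5.64%

T = 5/12 years.
F/S = 0.19871/0.19809 = 1.0031299 = (growth of CAD) / (growth of HKD).
CAD growth factor: e^(0.0639×5/12) = 1.0269826.
So the HKD growth factor = 1.0237783.
Take logs: ln 1.0237783 / (5/12) = 0.056400, so 5.64%.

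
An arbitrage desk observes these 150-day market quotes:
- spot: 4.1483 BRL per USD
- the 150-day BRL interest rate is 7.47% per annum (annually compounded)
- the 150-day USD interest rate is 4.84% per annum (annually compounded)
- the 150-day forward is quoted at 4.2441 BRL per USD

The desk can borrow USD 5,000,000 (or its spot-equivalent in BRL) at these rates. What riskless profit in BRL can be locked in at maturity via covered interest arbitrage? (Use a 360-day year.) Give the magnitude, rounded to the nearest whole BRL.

BRL 269,012

T = 150/360 years.
Route A — deposit USD, sell forward: 5,000,000 × 1.019889033 × 4.2441 = BRL 21,642,555.22.
Route B — convert at spot, deposit BRL: 5,000,000 × 4.1483 × 1.0304723751 = BRL 21,373,542.77.
The quoted forward overvalues USD, so borrow BRL, buy USD at spot, deposit the USD at 4.84%, and sell the proceeds forward at 4.2441.
The gap between the two covered legs is BRL 269,012.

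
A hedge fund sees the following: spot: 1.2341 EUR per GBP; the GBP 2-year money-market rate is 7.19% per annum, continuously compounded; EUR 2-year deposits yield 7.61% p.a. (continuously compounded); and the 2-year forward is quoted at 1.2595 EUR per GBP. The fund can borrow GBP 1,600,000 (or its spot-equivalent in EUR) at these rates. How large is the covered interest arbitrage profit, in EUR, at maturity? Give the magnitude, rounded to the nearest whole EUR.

T = 2 years.
Invest the GBP and cover forward: 1,600,000 × 1.154653155 × 1.2595 = EUR 2,326,857.04.
Convert at spot and invest in EUR: 1,600,000 × 1.2341 × 1.164393092 = EUR 2,299,164.02.
The quoted forward overvalues GBP, so borrow EUR, buy GBP at spot, deposit the GBP at 7.19%, and sell the proceeds forward at 1.2595.
Arbitrage profit = |2,326,857.04 − 2,299,164.02| = EUR 27,693.

EUR 27,693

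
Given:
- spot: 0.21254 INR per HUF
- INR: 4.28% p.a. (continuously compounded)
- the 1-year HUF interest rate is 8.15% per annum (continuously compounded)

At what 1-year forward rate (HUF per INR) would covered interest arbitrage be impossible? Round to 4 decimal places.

4.8906

T = 1 year.
INR growth factor: e^(0.0428×1) = 1.0437291.
HUF accumulates by e^(0.0815×1) = 1.0849132.
So F = 0.21254 × 1.0437291 / 1.0849132 = 0.2044718 (INR/HUF).
Quoted the other way: 1/0.2044718 = 4.8906 HUF per INR.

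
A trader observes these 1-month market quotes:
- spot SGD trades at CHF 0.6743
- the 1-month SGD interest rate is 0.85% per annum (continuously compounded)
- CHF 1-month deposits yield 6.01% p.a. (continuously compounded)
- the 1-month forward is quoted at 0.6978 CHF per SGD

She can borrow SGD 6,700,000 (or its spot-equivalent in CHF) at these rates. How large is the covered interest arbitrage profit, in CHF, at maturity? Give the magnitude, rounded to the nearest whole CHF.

CHF 138,079

T = 1/12 years.
Keep in SGD, deliver into the forward: 6,700,000·1.000708584·0.6978 = CHF 4,678,572.81.
Swap to CHF now, deposit: 6,700,000·0.6743·1.005020896 = CHF 4,540,493.45.
The quoted forward overvalues SGD, so borrow CHF, buy SGD at spot, deposit the SGD at 0.85%, and sell the proceeds forward at 0.6978.
Arbitrage profit = |4,678,572.81 − 4,540,493.45| = CHF 138,079.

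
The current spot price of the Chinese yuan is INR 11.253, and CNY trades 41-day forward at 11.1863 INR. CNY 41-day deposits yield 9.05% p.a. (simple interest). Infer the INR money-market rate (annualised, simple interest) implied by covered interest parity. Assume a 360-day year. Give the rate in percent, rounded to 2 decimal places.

3.79%

T = 41/360 years.
CIP gives F = S · g_INR/g_CNY, so g_INR/g_CNY = 11.1863/11.253 = 0.9940727.
CNY growth factor: 1 + 0.0905×41/360 = 1.0103069.
Hence g_INR = 1.0043185.
(1.0043185 − 1)/T = 0.037919, i.e. 3.79%.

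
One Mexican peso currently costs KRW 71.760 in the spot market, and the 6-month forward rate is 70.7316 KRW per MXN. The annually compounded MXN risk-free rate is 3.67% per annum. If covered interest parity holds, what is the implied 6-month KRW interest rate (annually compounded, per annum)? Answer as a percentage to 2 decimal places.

0.72%

T = 6/12 years.
F/S = 70.7316/71.76 = 0.9856689 = (growth of KRW) / (growth of MXN).
The MXN side grows by (1 + 0.0367)^(6/12) = 1.0181847.
Hence g_KRW = 1.003593.
r = 1.003593^(12/6) − 1 = 0.007199 → 0.72%.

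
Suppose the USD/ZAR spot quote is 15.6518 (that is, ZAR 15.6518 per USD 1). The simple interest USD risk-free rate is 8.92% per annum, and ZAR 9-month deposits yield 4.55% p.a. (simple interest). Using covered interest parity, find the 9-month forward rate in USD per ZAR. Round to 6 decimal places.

T = 9/12 years.
Growth of 1 ZAR over T: 1 + 0.0455×9/12 = 1.034125.
Growth of 1 USD over T: 1 + 0.0892×9/12 = 1.066900.
So F = 15.6518 × 1.034125 / 1.066900 = 15.17098 (ZAR/USD).
Quoted the other way: 1/15.17098 = 0.065915 USD per ZAR.

0.065915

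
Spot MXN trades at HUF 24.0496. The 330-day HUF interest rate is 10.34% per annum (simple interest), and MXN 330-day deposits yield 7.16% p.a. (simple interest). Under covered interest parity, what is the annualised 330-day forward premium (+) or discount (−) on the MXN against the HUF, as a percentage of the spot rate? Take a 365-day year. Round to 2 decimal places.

+2.99%

T = 330/365 years.
F = S · g_HUF/g_MXN = 24.0496 × 1.0934849/1.0647342 = 24.6990042.
Annualised premium = (F − S)/S × (1/T) = (24.6990042 − 24.0496)/24.0496 ÷ (330/365) = 2.99%.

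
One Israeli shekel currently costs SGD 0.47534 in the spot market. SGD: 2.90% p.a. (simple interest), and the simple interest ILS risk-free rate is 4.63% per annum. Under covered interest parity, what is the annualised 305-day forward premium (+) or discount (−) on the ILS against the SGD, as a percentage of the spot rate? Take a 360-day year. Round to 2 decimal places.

T = 305/360 years.
No-arbitrage forward: 0.47534 × 1.0245694 / 1.0392264 = 0.46863592 SGD/ILS.
Annualised premium = (F − S)/S × (1/T) = (0.46863592 − 0.47534)/0.47534 ÷ (305/360) = -1.66%.

-1.66%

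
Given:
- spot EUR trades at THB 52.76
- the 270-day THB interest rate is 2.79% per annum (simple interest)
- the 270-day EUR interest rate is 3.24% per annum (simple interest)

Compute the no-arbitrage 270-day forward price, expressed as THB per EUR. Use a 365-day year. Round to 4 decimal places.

52.5885

T = 270/365 years.
Growth of 1 THB over T: 1 + 0.0279×270/365 = 1.02063836.
EUR growth factor: 1 + 0.0324×270/365 = 1.02396712.
CIP: F = S · (grow THB)/(grow EUR) = 52.76 × 1.02063836/1.02396712 = 52.588485 THB per EUR.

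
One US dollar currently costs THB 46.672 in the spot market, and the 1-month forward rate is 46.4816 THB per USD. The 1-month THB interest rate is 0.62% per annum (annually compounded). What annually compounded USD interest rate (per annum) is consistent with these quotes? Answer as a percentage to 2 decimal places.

5.68%

T = 1/12 years.
F/S = 46.4816/46.672 = 0.9959205 = (growth of THB) / (growth of USD).
The THB side grows by (1 + 0.0062)^(1/12) = 1.0005152.
Hence g_USD = 1.0046135.
r = 1.0046135^(12/1) − 1 = 0.056789 → 5.68%.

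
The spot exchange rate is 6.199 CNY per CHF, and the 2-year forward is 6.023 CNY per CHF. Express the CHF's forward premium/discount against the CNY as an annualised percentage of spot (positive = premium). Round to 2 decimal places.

-1.42%

T = 2 years.
(F − S)/S = (6.023 − 6.199)/6.199 = -0.0283917.
×(1/T) gives -1.42% p.a.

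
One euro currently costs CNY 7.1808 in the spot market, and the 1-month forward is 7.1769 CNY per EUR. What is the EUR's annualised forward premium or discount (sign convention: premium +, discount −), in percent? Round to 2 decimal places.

T = 1/12 years.
EUR trades forward at -0.05431% vs spot over the period.
Annualise by dividing by T: -0.0005431 / (1/12) = -0.006517 → -0.65%.

-0.65%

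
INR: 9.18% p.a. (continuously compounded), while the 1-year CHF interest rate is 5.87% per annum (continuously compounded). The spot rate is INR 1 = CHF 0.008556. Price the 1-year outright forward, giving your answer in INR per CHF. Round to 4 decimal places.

120.8104

T = 1 year.
Growth of 1 CHF over T: e^(0.0587×1) = 1.060457056.
Growth of 1 INR over T: e^(0.0918×1) = 1.096145571.
CIP: F = S · (grow CHF)/(grow INR) = 0.008556 × 1.060457056/1.096145571 = 0.00827743213 CHF per INR.
Invert for INR per CHF: 1 / 0.00827743213 = 120.8104.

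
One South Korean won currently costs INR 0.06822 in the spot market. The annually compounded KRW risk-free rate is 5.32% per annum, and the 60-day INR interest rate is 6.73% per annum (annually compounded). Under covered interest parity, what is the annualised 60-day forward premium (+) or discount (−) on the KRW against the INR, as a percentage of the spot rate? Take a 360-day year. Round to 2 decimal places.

T = 60/360 years.
CIP forward (INR per KRW) = 0.06822 × 1.0109145/1.0086763 = 0.06837138.
(F − S)/S ÷ T = (0.06837138 − 0.06822)/0.06822/(60/360) = 0.013314 → 1.33%.

+1.33%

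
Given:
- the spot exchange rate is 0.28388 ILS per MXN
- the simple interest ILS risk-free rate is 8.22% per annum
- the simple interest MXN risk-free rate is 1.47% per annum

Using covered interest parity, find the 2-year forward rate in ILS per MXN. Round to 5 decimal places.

T = 2 years.
ILS accumulates by 1 + 0.0822×2 = 1.164400.
MXN growth factor: 1 + 0.0147×2 = 1.029400.
Forward (ILS per MXN) = 0.28388 × 1.164400 / 1.029400 = 0.3211093.

0.32111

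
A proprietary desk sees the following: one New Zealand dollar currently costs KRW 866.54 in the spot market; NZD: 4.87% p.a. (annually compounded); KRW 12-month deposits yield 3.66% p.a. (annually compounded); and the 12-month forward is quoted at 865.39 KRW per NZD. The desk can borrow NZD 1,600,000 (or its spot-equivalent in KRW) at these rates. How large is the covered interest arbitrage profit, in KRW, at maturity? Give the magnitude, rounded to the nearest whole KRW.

T = 1 year.
Keep in NZD, deliver into the forward: 1,600,000·1.048700·865.39 = KRW 1,452,055,188.80.
Swap to KRW now, deposit: 1,600,000·866.54·1.036600 = KRW 1,437,208,582.40.
The quoted forward overvalues NZD, so borrow KRW, buy NZD at spot, deposit the NZD at 4.87%, and sell the proceeds forward at 865.39.
Arbitrage profit = |1,452,055,188.80 − 1,437,208,582.40| = KRW 14,846,606.

KRW 14,846,606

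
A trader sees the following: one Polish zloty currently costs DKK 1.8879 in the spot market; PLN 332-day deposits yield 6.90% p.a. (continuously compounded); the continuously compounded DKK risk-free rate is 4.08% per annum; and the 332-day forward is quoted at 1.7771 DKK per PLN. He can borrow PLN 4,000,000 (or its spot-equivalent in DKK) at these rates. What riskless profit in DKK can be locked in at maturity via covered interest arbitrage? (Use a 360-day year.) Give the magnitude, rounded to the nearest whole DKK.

T = 332/360 years.
Keep in PLN, deliver into the forward: 4,000,000·1.06570157·1.7771 = DKK 7,575,433.04.
Swap to DKK now, deposit: 4,000,000·1.8879·1.038343512 = DKK 7,841,154.87.
The quoted forward undervalues PLN, so borrow PLN, convert to DKK at spot, deposit the DKK at 4.08%, and buy PLN forward at 1.7771 to cover the loan.
The gap between the two covered legs is DKK 265,722.

DKK 265,722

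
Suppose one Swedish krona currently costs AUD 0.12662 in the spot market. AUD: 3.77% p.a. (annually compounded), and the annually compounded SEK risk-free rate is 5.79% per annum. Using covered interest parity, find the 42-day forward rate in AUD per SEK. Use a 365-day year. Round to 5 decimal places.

T = 42/365 years.
Growth of 1 AUD over T: (1 + 0.0377)^(42/365) = 1.0042674.
SEK growth factor: (1 + 0.0579)^(42/365) = 1.0064977.
So F = 0.12662 × 1.0042674 / 1.0064977 = 0.1263394 (AUD/SEK).

0.12634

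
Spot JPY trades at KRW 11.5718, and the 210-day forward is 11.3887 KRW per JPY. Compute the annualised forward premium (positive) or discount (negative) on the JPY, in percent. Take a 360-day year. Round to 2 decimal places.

-2.71%

T = 210/360 years.
JPY trades forward at -1.58229% vs spot over the period.
×(1/T) gives -2.71% p.a.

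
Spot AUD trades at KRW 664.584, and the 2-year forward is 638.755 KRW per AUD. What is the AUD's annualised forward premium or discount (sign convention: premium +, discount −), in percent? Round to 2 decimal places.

T = 2 years.
AUD trades forward at -3.88649% vs spot over the period.
Annualise by dividing by T: -0.0388649 / 2 = -0.019432 → -1.94%.

-1.94%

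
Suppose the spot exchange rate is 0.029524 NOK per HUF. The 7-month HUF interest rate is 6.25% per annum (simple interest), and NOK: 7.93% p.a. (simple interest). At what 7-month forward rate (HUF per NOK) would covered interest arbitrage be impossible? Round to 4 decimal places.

T = 7/12 years.
NOK accumulates by 1 + 0.0793×7/12 = 1.04625833.
Growth of 1 HUF over T: 1 + 0.0625×7/12 = 1.03645833.
CIP: F = S · (grow NOK)/(grow HUF) = 0.029524 × 1.04625833/1.03645833 = 0.029803158 NOK per HUF.
Quoted the other way: 1/0.029803158 = 33.5535 HUF per NOK.

33.5535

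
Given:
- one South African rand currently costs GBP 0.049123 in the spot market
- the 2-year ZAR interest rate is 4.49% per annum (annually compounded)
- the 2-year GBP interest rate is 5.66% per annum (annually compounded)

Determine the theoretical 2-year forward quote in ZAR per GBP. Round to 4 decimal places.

T = 2 years.
Growth of 1 GBP over T: (1 + 0.0566)^2 = 1.11640356.
ZAR growth factor: (1 + 0.0449)^2 = 1.09181601.
So F = 0.049123 × 1.11640356 / 1.09181601 = 0.050229243 (GBP/ZAR).
Invert for ZAR per GBP: 1 / 0.050229243 = 19.9087.

19.9087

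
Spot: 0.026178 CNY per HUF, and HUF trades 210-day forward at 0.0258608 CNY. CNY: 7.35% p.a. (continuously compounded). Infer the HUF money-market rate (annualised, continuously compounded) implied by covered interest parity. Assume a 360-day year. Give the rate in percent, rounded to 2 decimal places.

9.44%

T = 210/360 years.
By CIP, F/S equals the CNY-to-HUF growth ratio: 0.0258608/0.026178 = 0.9878830.
The CNY side grows by e^(0.0735×210/360) = 1.0438074.
So the HUF growth factor = 1.0566103.
Take logs: ln 1.0566103 / (210/360) = 0.094399, so 9.44%.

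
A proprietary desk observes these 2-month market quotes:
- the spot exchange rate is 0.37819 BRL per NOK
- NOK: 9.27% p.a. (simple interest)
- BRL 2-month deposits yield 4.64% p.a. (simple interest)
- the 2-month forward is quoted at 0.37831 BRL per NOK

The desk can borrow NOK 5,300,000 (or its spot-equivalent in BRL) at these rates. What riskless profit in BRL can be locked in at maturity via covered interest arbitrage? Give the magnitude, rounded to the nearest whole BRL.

BRL 16,113

T = 2/12 years.
Invest the NOK and cover forward: 5,300,000 × 1.015450 × 0.37831 = BRL 2,036,020.91.
Convert at spot and invest in BRL: 5,300,000 × 0.37819 × 1.007733333 = BRL 2,019,907.75.
The quoted forward overvalues NOK, so borrow BRL, buy NOK at spot, deposit the NOK at 9.27%, and sell the proceeds forward at 0.37831.
The gap between the two covered legs is BRL 16,113.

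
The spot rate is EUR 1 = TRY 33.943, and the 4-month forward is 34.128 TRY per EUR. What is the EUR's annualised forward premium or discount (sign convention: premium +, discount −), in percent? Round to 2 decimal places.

T = 4/12 years.
(F − S)/S = (34.128 − 33.943)/33.943 = 0.0054503.
Per annum: 0.0054503 / (4/12) = 0.016351 = 1.64%.

+1.64%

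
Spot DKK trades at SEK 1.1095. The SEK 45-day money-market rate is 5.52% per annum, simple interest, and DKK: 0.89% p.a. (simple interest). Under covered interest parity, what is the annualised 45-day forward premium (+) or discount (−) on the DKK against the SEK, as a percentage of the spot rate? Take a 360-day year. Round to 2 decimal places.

+4.62%

T = 45/360 years.
No-arbitrage forward: 1.1095 × 1.006900 / 1.0011125 = 1.1159141 SEK/DKK.
Annualised premium = (F − S)/S × (1/T) = (1.1159141 − 1.1095)/1.1095 ÷ (45/360) = 4.62%.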